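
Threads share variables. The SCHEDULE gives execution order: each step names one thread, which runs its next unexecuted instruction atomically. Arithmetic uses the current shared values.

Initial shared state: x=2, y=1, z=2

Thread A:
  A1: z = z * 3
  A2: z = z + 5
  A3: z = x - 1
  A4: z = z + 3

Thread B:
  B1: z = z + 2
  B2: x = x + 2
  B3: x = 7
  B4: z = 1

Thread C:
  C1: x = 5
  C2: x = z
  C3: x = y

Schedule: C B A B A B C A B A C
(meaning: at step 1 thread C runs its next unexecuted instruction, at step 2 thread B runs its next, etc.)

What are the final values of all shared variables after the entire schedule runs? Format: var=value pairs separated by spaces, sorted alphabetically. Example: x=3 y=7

Step 1: thread C executes C1 (x = 5). Shared: x=5 y=1 z=2. PCs: A@0 B@0 C@1
Step 2: thread B executes B1 (z = z + 2). Shared: x=5 y=1 z=4. PCs: A@0 B@1 C@1
Step 3: thread A executes A1 (z = z * 3). Shared: x=5 y=1 z=12. PCs: A@1 B@1 C@1
Step 4: thread B executes B2 (x = x + 2). Shared: x=7 y=1 z=12. PCs: A@1 B@2 C@1
Step 5: thread A executes A2 (z = z + 5). Shared: x=7 y=1 z=17. PCs: A@2 B@2 C@1
Step 6: thread B executes B3 (x = 7). Shared: x=7 y=1 z=17. PCs: A@2 B@3 C@1
Step 7: thread C executes C2 (x = z). Shared: x=17 y=1 z=17. PCs: A@2 B@3 C@2
Step 8: thread A executes A3 (z = x - 1). Shared: x=17 y=1 z=16. PCs: A@3 B@3 C@2
Step 9: thread B executes B4 (z = 1). Shared: x=17 y=1 z=1. PCs: A@3 B@4 C@2
Step 10: thread A executes A4 (z = z + 3). Shared: x=17 y=1 z=4. PCs: A@4 B@4 C@2
Step 11: thread C executes C3 (x = y). Shared: x=1 y=1 z=4. PCs: A@4 B@4 C@3

Answer: x=1 y=1 z=4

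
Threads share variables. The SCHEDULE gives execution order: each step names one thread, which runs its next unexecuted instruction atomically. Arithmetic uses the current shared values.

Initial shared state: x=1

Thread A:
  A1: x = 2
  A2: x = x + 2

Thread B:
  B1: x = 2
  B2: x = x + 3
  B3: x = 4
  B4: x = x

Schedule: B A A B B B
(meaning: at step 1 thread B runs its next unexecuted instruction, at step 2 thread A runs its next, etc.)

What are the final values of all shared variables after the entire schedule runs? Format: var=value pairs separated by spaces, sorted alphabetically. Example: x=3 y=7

Step 1: thread B executes B1 (x = 2). Shared: x=2. PCs: A@0 B@1
Step 2: thread A executes A1 (x = 2). Shared: x=2. PCs: A@1 B@1
Step 3: thread A executes A2 (x = x + 2). Shared: x=4. PCs: A@2 B@1
Step 4: thread B executes B2 (x = x + 3). Shared: x=7. PCs: A@2 B@2
Step 5: thread B executes B3 (x = 4). Shared: x=4. PCs: A@2 B@3
Step 6: thread B executes B4 (x = x). Shared: x=4. PCs: A@2 B@4

Answer: x=4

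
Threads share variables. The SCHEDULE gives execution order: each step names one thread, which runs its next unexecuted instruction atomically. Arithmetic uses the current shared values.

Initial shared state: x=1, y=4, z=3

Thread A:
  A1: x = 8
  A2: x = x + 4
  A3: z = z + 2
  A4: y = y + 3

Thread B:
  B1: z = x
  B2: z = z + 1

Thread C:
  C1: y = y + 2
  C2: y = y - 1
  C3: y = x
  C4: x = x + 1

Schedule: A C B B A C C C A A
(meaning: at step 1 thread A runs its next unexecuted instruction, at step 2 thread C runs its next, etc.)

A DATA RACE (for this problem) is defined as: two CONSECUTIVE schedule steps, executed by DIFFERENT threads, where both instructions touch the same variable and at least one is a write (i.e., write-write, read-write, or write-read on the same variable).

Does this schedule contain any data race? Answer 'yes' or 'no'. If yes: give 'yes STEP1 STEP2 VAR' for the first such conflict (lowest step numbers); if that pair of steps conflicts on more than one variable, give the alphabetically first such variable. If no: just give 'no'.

Answer: no

Derivation:
Steps 1,2: A(r=-,w=x) vs C(r=y,w=y). No conflict.
Steps 2,3: C(r=y,w=y) vs B(r=x,w=z). No conflict.
Steps 3,4: same thread (B). No race.
Steps 4,5: B(r=z,w=z) vs A(r=x,w=x). No conflict.
Steps 5,6: A(r=x,w=x) vs C(r=y,w=y). No conflict.
Steps 6,7: same thread (C). No race.
Steps 7,8: same thread (C). No race.
Steps 8,9: C(r=x,w=x) vs A(r=z,w=z). No conflict.
Steps 9,10: same thread (A). No race.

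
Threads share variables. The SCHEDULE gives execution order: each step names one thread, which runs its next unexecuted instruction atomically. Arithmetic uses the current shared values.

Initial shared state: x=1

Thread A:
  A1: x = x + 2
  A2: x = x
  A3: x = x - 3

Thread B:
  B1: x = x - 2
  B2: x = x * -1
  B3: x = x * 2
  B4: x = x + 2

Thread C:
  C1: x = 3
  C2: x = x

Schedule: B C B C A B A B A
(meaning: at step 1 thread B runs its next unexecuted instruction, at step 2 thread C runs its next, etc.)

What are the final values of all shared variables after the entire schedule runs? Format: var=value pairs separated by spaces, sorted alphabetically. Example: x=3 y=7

Step 1: thread B executes B1 (x = x - 2). Shared: x=-1. PCs: A@0 B@1 C@0
Step 2: thread C executes C1 (x = 3). Shared: x=3. PCs: A@0 B@1 C@1
Step 3: thread B executes B2 (x = x * -1). Shared: x=-3. PCs: A@0 B@2 C@1
Step 4: thread C executes C2 (x = x). Shared: x=-3. PCs: A@0 B@2 C@2
Step 5: thread A executes A1 (x = x + 2). Shared: x=-1. PCs: A@1 B@2 C@2
Step 6: thread B executes B3 (x = x * 2). Shared: x=-2. PCs: A@1 B@3 C@2
Step 7: thread A executes A2 (x = x). Shared: x=-2. PCs: A@2 B@3 C@2
Step 8: thread B executes B4 (x = x + 2). Shared: x=0. PCs: A@2 B@4 C@2
Step 9: thread A executes A3 (x = x - 3). Shared: x=-3. PCs: A@3 B@4 C@2

Answer: x=-3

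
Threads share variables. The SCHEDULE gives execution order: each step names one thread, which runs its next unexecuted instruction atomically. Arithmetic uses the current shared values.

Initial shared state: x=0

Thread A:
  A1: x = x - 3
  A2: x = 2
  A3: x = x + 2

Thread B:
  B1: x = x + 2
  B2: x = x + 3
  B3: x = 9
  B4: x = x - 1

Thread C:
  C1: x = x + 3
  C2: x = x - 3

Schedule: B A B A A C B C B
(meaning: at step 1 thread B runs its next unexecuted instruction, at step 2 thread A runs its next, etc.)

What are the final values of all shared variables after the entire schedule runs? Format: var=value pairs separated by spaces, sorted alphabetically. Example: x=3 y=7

Answer: x=5

Derivation:
Step 1: thread B executes B1 (x = x + 2). Shared: x=2. PCs: A@0 B@1 C@0
Step 2: thread A executes A1 (x = x - 3). Shared: x=-1. PCs: A@1 B@1 C@0
Step 3: thread B executes B2 (x = x + 3). Shared: x=2. PCs: A@1 B@2 C@0
Step 4: thread A executes A2 (x = 2). Shared: x=2. PCs: A@2 B@2 C@0
Step 5: thread A executes A3 (x = x + 2). Shared: x=4. PCs: A@3 B@2 C@0
Step 6: thread C executes C1 (x = x + 3). Shared: x=7. PCs: A@3 B@2 C@1
Step 7: thread B executes B3 (x = 9). Shared: x=9. PCs: A@3 B@3 C@1
Step 8: thread C executes C2 (x = x - 3). Shared: x=6. PCs: A@3 B@3 C@2
Step 9: thread B executes B4 (x = x - 1). Shared: x=5. PCs: A@3 B@4 C@2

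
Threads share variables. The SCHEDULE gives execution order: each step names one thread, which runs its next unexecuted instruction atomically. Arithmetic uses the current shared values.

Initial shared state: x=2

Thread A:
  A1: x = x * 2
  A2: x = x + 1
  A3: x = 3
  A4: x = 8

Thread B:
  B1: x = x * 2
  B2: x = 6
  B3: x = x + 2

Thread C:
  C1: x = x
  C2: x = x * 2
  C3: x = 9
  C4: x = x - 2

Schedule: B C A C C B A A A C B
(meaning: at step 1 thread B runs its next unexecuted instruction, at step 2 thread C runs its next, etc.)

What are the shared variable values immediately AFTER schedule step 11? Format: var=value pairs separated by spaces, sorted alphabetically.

Step 1: thread B executes B1 (x = x * 2). Shared: x=4. PCs: A@0 B@1 C@0
Step 2: thread C executes C1 (x = x). Shared: x=4. PCs: A@0 B@1 C@1
Step 3: thread A executes A1 (x = x * 2). Shared: x=8. PCs: A@1 B@1 C@1
Step 4: thread C executes C2 (x = x * 2). Shared: x=16. PCs: A@1 B@1 C@2
Step 5: thread C executes C3 (x = 9). Shared: x=9. PCs: A@1 B@1 C@3
Step 6: thread B executes B2 (x = 6). Shared: x=6. PCs: A@1 B@2 C@3
Step 7: thread A executes A2 (x = x + 1). Shared: x=7. PCs: A@2 B@2 C@3
Step 8: thread A executes A3 (x = 3). Shared: x=3. PCs: A@3 B@2 C@3
Step 9: thread A executes A4 (x = 8). Shared: x=8. PCs: A@4 B@2 C@3
Step 10: thread C executes C4 (x = x - 2). Shared: x=6. PCs: A@4 B@2 C@4
Step 11: thread B executes B3 (x = x + 2). Shared: x=8. PCs: A@4 B@3 C@4

Answer: x=8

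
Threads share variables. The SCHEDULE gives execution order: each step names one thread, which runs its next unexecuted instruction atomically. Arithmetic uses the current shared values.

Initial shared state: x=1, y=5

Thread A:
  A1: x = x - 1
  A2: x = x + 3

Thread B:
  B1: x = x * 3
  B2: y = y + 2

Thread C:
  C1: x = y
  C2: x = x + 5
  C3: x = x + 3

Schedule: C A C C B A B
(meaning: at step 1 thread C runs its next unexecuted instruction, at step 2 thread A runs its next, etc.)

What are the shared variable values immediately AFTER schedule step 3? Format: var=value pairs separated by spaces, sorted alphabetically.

Step 1: thread C executes C1 (x = y). Shared: x=5 y=5. PCs: A@0 B@0 C@1
Step 2: thread A executes A1 (x = x - 1). Shared: x=4 y=5. PCs: A@1 B@0 C@1
Step 3: thread C executes C2 (x = x + 5). Shared: x=9 y=5. PCs: A@1 B@0 C@2

Answer: x=9 y=5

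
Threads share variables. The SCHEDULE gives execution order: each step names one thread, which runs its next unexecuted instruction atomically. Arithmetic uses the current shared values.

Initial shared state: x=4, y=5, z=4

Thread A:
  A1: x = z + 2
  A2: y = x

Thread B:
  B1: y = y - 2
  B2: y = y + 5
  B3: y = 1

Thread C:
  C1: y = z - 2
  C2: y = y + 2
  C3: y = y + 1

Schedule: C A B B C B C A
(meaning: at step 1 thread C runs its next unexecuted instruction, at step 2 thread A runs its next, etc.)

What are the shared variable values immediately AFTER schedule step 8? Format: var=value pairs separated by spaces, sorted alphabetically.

Answer: x=6 y=6 z=4

Derivation:
Step 1: thread C executes C1 (y = z - 2). Shared: x=4 y=2 z=4. PCs: A@0 B@0 C@1
Step 2: thread A executes A1 (x = z + 2). Shared: x=6 y=2 z=4. PCs: A@1 B@0 C@1
Step 3: thread B executes B1 (y = y - 2). Shared: x=6 y=0 z=4. PCs: A@1 B@1 C@1
Step 4: thread B executes B2 (y = y + 5). Shared: x=6 y=5 z=4. PCs: A@1 B@2 C@1
Step 5: thread C executes C2 (y = y + 2). Shared: x=6 y=7 z=4. PCs: A@1 B@2 C@2
Step 6: thread B executes B3 (y = 1). Shared: x=6 y=1 z=4. PCs: A@1 B@3 C@2
Step 7: thread C executes C3 (y = y + 1). Shared: x=6 y=2 z=4. PCs: A@1 B@3 C@3
Step 8: thread A executes A2 (y = x). Shared: x=6 y=6 z=4. PCs: A@2 B@3 C@3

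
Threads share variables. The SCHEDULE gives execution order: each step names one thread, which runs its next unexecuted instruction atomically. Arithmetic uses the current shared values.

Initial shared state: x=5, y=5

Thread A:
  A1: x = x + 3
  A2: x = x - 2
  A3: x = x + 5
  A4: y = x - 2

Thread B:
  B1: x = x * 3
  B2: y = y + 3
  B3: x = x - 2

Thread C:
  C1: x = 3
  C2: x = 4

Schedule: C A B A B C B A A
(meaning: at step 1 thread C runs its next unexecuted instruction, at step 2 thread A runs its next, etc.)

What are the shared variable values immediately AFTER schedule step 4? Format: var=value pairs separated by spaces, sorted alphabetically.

Step 1: thread C executes C1 (x = 3). Shared: x=3 y=5. PCs: A@0 B@0 C@1
Step 2: thread A executes A1 (x = x + 3). Shared: x=6 y=5. PCs: A@1 B@0 C@1
Step 3: thread B executes B1 (x = x * 3). Shared: x=18 y=5. PCs: A@1 B@1 C@1
Step 4: thread A executes A2 (x = x - 2). Shared: x=16 y=5. PCs: A@2 B@1 C@1

Answer: x=16 y=5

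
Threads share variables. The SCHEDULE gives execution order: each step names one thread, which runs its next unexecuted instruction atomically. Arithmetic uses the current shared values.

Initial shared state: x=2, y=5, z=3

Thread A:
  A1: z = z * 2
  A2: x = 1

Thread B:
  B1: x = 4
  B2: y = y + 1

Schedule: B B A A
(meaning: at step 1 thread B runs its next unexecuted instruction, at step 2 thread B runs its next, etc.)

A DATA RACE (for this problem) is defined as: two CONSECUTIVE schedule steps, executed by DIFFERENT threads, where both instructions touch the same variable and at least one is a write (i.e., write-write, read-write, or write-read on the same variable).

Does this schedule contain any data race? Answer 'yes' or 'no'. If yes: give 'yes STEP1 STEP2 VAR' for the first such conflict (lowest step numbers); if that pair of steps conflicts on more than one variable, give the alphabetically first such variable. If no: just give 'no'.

Answer: no

Derivation:
Steps 1,2: same thread (B). No race.
Steps 2,3: B(r=y,w=y) vs A(r=z,w=z). No conflict.
Steps 3,4: same thread (A). No race.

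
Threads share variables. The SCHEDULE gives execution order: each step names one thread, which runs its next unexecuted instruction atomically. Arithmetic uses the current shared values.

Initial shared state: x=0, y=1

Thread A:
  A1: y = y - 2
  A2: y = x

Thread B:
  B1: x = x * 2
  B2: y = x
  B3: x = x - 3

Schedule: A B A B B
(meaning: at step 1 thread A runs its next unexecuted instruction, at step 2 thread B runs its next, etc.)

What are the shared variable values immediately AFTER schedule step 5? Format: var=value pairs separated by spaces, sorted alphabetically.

Step 1: thread A executes A1 (y = y - 2). Shared: x=0 y=-1. PCs: A@1 B@0
Step 2: thread B executes B1 (x = x * 2). Shared: x=0 y=-1. PCs: A@1 B@1
Step 3: thread A executes A2 (y = x). Shared: x=0 y=0. PCs: A@2 B@1
Step 4: thread B executes B2 (y = x). Shared: x=0 y=0. PCs: A@2 B@2
Step 5: thread B executes B3 (x = x - 3). Shared: x=-3 y=0. PCs: A@2 B@3

Answer: x=-3 y=0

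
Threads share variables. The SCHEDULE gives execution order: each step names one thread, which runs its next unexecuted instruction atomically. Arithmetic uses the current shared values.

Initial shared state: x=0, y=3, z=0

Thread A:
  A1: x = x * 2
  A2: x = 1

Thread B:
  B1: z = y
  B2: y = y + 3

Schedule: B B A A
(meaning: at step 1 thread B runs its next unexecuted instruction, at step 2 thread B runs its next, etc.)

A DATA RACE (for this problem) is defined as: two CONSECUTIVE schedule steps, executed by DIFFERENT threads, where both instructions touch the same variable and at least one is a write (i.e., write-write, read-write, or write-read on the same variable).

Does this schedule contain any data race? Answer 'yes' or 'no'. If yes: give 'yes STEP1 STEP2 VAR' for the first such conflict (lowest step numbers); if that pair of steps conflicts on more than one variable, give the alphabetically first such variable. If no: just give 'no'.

Answer: no

Derivation:
Steps 1,2: same thread (B). No race.
Steps 2,3: B(r=y,w=y) vs A(r=x,w=x). No conflict.
Steps 3,4: same thread (A). No race.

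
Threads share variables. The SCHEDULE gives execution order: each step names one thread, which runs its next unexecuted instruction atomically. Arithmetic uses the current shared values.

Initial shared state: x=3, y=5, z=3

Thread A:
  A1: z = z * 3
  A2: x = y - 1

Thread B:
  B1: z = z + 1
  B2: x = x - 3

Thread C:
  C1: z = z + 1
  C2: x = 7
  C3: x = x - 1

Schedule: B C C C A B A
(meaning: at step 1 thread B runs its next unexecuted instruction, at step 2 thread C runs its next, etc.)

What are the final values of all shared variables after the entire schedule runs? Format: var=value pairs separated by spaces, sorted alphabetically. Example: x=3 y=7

Answer: x=4 y=5 z=15

Derivation:
Step 1: thread B executes B1 (z = z + 1). Shared: x=3 y=5 z=4. PCs: A@0 B@1 C@0
Step 2: thread C executes C1 (z = z + 1). Shared: x=3 y=5 z=5. PCs: A@0 B@1 C@1
Step 3: thread C executes C2 (x = 7). Shared: x=7 y=5 z=5. PCs: A@0 B@1 C@2
Step 4: thread C executes C3 (x = x - 1). Shared: x=6 y=5 z=5. PCs: A@0 B@1 C@3
Step 5: thread A executes A1 (z = z * 3). Shared: x=6 y=5 z=15. PCs: A@1 B@1 C@3
Step 6: thread B executes B2 (x = x - 3). Shared: x=3 y=5 z=15. PCs: A@1 B@2 C@3
Step 7: thread A executes A2 (x = y - 1). Shared: x=4 y=5 z=15. PCs: A@2 B@2 C@3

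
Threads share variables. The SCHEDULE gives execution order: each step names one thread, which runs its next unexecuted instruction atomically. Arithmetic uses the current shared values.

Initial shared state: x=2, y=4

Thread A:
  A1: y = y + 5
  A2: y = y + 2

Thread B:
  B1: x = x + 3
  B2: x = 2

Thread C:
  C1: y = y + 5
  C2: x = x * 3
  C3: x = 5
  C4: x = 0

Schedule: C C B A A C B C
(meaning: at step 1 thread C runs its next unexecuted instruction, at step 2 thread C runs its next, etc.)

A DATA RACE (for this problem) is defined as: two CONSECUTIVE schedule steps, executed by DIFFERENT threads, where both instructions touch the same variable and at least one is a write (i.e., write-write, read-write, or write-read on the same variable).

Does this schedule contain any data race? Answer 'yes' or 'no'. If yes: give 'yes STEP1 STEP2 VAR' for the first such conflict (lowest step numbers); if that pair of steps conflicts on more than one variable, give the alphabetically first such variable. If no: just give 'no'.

Steps 1,2: same thread (C). No race.
Steps 2,3: C(x = x * 3) vs B(x = x + 3). RACE on x (W-W).
Steps 3,4: B(r=x,w=x) vs A(r=y,w=y). No conflict.
Steps 4,5: same thread (A). No race.
Steps 5,6: A(r=y,w=y) vs C(r=-,w=x). No conflict.
Steps 6,7: C(x = 5) vs B(x = 2). RACE on x (W-W).
Steps 7,8: B(x = 2) vs C(x = 0). RACE on x (W-W).
First conflict at steps 2,3.

Answer: yes 2 3 x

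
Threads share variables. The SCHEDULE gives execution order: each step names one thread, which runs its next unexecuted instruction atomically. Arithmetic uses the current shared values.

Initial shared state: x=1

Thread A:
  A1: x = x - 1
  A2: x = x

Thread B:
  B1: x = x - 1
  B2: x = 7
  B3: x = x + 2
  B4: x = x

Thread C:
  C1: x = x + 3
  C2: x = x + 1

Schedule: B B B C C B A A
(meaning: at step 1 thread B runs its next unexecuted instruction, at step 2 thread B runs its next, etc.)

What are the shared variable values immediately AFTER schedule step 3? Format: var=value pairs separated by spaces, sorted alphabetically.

Answer: x=9

Derivation:
Step 1: thread B executes B1 (x = x - 1). Shared: x=0. PCs: A@0 B@1 C@0
Step 2: thread B executes B2 (x = 7). Shared: x=7. PCs: A@0 B@2 C@0
Step 3: thread B executes B3 (x = x + 2). Shared: x=9. PCs: A@0 B@3 C@0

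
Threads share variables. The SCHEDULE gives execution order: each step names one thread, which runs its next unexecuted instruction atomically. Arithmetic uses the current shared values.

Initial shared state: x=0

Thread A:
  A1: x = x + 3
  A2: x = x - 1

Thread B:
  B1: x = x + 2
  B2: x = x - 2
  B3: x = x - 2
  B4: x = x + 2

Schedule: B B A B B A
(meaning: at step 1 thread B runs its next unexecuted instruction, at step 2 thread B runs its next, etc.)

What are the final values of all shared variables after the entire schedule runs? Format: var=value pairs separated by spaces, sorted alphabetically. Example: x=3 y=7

Answer: x=2

Derivation:
Step 1: thread B executes B1 (x = x + 2). Shared: x=2. PCs: A@0 B@1
Step 2: thread B executes B2 (x = x - 2). Shared: x=0. PCs: A@0 B@2
Step 3: thread A executes A1 (x = x + 3). Shared: x=3. PCs: A@1 B@2
Step 4: thread B executes B3 (x = x - 2). Shared: x=1. PCs: A@1 B@3
Step 5: thread B executes B4 (x = x + 2). Shared: x=3. PCs: A@1 B@4
Step 6: thread A executes A2 (x = x - 1). Shared: x=2. PCs: A@2 B@4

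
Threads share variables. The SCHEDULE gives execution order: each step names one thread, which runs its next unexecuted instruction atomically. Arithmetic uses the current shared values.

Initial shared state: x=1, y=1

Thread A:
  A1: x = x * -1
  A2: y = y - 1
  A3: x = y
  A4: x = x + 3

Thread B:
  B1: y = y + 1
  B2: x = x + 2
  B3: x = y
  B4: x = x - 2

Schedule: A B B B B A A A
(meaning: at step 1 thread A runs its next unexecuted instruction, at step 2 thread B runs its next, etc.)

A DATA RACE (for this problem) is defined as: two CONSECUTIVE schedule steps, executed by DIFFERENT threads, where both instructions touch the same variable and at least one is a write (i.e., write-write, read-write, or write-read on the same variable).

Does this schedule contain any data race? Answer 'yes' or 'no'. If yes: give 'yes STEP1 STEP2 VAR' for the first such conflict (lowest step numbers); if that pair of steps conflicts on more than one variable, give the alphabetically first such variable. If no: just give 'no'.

Steps 1,2: A(r=x,w=x) vs B(r=y,w=y). No conflict.
Steps 2,3: same thread (B). No race.
Steps 3,4: same thread (B). No race.
Steps 4,5: same thread (B). No race.
Steps 5,6: B(r=x,w=x) vs A(r=y,w=y). No conflict.
Steps 6,7: same thread (A). No race.
Steps 7,8: same thread (A). No race.

Answer: no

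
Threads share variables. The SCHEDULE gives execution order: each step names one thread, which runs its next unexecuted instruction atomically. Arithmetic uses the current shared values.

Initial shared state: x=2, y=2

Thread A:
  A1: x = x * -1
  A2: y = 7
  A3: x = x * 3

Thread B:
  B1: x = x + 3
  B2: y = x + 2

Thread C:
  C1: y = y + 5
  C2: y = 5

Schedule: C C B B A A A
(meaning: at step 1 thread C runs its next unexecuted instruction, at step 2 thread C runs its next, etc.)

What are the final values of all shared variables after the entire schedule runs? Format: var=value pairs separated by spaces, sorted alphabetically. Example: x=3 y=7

Step 1: thread C executes C1 (y = y + 5). Shared: x=2 y=7. PCs: A@0 B@0 C@1
Step 2: thread C executes C2 (y = 5). Shared: x=2 y=5. PCs: A@0 B@0 C@2
Step 3: thread B executes B1 (x = x + 3). Shared: x=5 y=5. PCs: A@0 B@1 C@2
Step 4: thread B executes B2 (y = x + 2). Shared: x=5 y=7. PCs: A@0 B@2 C@2
Step 5: thread A executes A1 (x = x * -1). Shared: x=-5 y=7. PCs: A@1 B@2 C@2
Step 6: thread A executes A2 (y = 7). Shared: x=-5 y=7. PCs: A@2 B@2 C@2
Step 7: thread A executes A3 (x = x * 3). Shared: x=-15 y=7. PCs: A@3 B@2 C@2

Answer: x=-15 y=7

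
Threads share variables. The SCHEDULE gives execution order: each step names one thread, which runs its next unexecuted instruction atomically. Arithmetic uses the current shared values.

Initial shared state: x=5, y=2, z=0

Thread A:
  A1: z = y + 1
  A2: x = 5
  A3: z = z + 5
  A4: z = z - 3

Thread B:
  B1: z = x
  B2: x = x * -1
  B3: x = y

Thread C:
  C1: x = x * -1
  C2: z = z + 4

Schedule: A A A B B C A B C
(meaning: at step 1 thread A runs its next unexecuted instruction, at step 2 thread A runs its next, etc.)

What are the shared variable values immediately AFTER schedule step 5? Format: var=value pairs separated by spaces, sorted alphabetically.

Step 1: thread A executes A1 (z = y + 1). Shared: x=5 y=2 z=3. PCs: A@1 B@0 C@0
Step 2: thread A executes A2 (x = 5). Shared: x=5 y=2 z=3. PCs: A@2 B@0 C@0
Step 3: thread A executes A3 (z = z + 5). Shared: x=5 y=2 z=8. PCs: A@3 B@0 C@0
Step 4: thread B executes B1 (z = x). Shared: x=5 y=2 z=5. PCs: A@3 B@1 C@0
Step 5: thread B executes B2 (x = x * -1). Shared: x=-5 y=2 z=5. PCs: A@3 B@2 C@0

Answer: x=-5 y=2 z=5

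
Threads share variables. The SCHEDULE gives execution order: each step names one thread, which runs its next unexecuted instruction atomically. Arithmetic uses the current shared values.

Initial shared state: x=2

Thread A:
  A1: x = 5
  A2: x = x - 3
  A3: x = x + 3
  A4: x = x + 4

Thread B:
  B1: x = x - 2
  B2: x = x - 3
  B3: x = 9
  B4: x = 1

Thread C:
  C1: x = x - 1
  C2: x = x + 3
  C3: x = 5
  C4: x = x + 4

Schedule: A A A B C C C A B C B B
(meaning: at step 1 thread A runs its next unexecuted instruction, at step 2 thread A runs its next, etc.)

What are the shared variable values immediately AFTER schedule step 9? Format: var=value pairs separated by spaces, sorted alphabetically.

Step 1: thread A executes A1 (x = 5). Shared: x=5. PCs: A@1 B@0 C@0
Step 2: thread A executes A2 (x = x - 3). Shared: x=2. PCs: A@2 B@0 C@0
Step 3: thread A executes A3 (x = x + 3). Shared: x=5. PCs: A@3 B@0 C@0
Step 4: thread B executes B1 (x = x - 2). Shared: x=3. PCs: A@3 B@1 C@0
Step 5: thread C executes C1 (x = x - 1). Shared: x=2. PCs: A@3 B@1 C@1
Step 6: thread C executes C2 (x = x + 3). Shared: x=5. PCs: A@3 B@1 C@2
Step 7: thread C executes C3 (x = 5). Shared: x=5. PCs: A@3 B@1 C@3
Step 8: thread A executes A4 (x = x + 4). Shared: x=9. PCs: A@4 B@1 C@3
Step 9: thread B executes B2 (x = x - 3). Shared: x=6. PCs: A@4 B@2 C@3

Answer: x=6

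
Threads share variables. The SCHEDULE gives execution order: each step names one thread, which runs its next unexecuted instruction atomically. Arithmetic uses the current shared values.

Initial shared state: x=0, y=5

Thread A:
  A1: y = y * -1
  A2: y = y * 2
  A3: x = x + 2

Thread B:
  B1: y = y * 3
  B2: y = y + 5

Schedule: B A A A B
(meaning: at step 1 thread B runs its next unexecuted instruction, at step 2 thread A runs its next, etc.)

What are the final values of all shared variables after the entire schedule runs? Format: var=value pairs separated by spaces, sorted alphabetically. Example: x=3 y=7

Step 1: thread B executes B1 (y = y * 3). Shared: x=0 y=15. PCs: A@0 B@1
Step 2: thread A executes A1 (y = y * -1). Shared: x=0 y=-15. PCs: A@1 B@1
Step 3: thread A executes A2 (y = y * 2). Shared: x=0 y=-30. PCs: A@2 B@1
Step 4: thread A executes A3 (x = x + 2). Shared: x=2 y=-30. PCs: A@3 B@1
Step 5: thread B executes B2 (y = y + 5). Shared: x=2 y=-25. PCs: A@3 B@2

Answer: x=2 y=-25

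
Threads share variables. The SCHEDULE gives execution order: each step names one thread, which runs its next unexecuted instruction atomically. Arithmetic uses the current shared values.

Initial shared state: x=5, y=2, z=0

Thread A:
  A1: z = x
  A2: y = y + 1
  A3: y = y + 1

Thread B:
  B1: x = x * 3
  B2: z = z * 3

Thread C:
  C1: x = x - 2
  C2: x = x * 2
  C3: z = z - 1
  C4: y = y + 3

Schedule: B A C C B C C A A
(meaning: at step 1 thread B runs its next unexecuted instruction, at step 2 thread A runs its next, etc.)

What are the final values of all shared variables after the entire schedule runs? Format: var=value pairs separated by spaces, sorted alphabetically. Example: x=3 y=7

Step 1: thread B executes B1 (x = x * 3). Shared: x=15 y=2 z=0. PCs: A@0 B@1 C@0
Step 2: thread A executes A1 (z = x). Shared: x=15 y=2 z=15. PCs: A@1 B@1 C@0
Step 3: thread C executes C1 (x = x - 2). Shared: x=13 y=2 z=15. PCs: A@1 B@1 C@1
Step 4: thread C executes C2 (x = x * 2). Shared: x=26 y=2 z=15. PCs: A@1 B@1 C@2
Step 5: thread B executes B2 (z = z * 3). Shared: x=26 y=2 z=45. PCs: A@1 B@2 C@2
Step 6: thread C executes C3 (z = z - 1). Shared: x=26 y=2 z=44. PCs: A@1 B@2 C@3
Step 7: thread C executes C4 (y = y + 3). Shared: x=26 y=5 z=44. PCs: A@1 B@2 C@4
Step 8: thread A executes A2 (y = y + 1). Shared: x=26 y=6 z=44. PCs: A@2 B@2 C@4
Step 9: thread A executes A3 (y = y + 1). Shared: x=26 y=7 z=44. PCs: A@3 B@2 C@4

Answer: x=26 y=7 z=44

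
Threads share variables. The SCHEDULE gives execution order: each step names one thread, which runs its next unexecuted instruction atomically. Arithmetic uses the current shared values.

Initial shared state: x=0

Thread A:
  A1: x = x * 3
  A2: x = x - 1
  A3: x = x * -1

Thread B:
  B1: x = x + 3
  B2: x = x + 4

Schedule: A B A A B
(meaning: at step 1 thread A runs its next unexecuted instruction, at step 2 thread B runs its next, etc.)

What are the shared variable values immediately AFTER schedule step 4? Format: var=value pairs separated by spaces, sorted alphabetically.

Answer: x=-2

Derivation:
Step 1: thread A executes A1 (x = x * 3). Shared: x=0. PCs: A@1 B@0
Step 2: thread B executes B1 (x = x + 3). Shared: x=3. PCs: A@1 B@1
Step 3: thread A executes A2 (x = x - 1). Shared: x=2. PCs: A@2 B@1
Step 4: thread A executes A3 (x = x * -1). Shared: x=-2. PCs: A@3 B@1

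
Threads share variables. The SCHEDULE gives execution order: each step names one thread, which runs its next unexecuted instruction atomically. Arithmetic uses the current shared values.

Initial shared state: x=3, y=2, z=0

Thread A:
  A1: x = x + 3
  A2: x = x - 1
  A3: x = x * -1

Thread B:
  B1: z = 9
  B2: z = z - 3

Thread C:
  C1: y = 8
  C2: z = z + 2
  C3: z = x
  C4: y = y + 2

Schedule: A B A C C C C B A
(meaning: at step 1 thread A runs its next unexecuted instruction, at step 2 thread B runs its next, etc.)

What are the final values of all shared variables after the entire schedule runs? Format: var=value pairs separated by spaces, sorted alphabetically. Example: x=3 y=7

Step 1: thread A executes A1 (x = x + 3). Shared: x=6 y=2 z=0. PCs: A@1 B@0 C@0
Step 2: thread B executes B1 (z = 9). Shared: x=6 y=2 z=9. PCs: A@1 B@1 C@0
Step 3: thread A executes A2 (x = x - 1). Shared: x=5 y=2 z=9. PCs: A@2 B@1 C@0
Step 4: thread C executes C1 (y = 8). Shared: x=5 y=8 z=9. PCs: A@2 B@1 C@1
Step 5: thread C executes C2 (z = z + 2). Shared: x=5 y=8 z=11. PCs: A@2 B@1 C@2
Step 6: thread C executes C3 (z = x). Shared: x=5 y=8 z=5. PCs: A@2 B@1 C@3
Step 7: thread C executes C4 (y = y + 2). Shared: x=5 y=10 z=5. PCs: A@2 B@1 C@4
Step 8: thread B executes B2 (z = z - 3). Shared: x=5 y=10 z=2. PCs: A@2 B@2 C@4
Step 9: thread A executes A3 (x = x * -1). Shared: x=-5 y=10 z=2. PCs: A@3 B@2 C@4

Answer: x=-5 y=10 z=2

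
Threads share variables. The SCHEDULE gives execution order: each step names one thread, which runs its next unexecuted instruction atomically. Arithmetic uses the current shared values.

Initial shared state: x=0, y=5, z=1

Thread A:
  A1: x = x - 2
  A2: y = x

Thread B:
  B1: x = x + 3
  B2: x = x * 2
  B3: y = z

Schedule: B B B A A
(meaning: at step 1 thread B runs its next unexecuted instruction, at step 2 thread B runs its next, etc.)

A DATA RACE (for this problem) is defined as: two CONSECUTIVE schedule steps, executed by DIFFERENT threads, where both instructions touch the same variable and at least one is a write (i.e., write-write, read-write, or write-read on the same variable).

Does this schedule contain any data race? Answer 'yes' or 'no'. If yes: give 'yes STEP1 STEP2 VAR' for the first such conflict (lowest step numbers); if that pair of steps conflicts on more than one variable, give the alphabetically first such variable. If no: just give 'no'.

Steps 1,2: same thread (B). No race.
Steps 2,3: same thread (B). No race.
Steps 3,4: B(r=z,w=y) vs A(r=x,w=x). No conflict.
Steps 4,5: same thread (A). No race.

Answer: no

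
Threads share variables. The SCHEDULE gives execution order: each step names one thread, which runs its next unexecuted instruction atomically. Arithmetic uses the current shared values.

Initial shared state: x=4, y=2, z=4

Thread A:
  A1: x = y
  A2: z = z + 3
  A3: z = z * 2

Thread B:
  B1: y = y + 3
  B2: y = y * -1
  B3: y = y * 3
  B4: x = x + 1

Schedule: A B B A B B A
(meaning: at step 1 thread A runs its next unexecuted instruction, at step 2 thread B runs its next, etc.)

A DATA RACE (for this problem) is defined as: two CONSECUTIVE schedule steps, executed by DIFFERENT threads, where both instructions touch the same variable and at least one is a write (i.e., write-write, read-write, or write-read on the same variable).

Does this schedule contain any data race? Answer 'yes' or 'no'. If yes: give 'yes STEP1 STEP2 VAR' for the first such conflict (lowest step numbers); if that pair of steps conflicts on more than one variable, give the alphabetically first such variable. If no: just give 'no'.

Answer: yes 1 2 y

Derivation:
Steps 1,2: A(x = y) vs B(y = y + 3). RACE on y (R-W).
Steps 2,3: same thread (B). No race.
Steps 3,4: B(r=y,w=y) vs A(r=z,w=z). No conflict.
Steps 4,5: A(r=z,w=z) vs B(r=y,w=y). No conflict.
Steps 5,6: same thread (B). No race.
Steps 6,7: B(r=x,w=x) vs A(r=z,w=z). No conflict.
First conflict at steps 1,2.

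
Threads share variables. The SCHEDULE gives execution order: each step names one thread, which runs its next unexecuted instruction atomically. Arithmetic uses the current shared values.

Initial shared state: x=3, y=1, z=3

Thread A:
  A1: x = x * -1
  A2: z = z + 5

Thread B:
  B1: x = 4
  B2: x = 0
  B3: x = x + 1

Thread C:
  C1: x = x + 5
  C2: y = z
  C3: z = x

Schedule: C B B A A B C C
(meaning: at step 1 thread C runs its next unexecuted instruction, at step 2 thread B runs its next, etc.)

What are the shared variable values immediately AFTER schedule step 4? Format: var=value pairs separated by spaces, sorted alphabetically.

Answer: x=0 y=1 z=3

Derivation:
Step 1: thread C executes C1 (x = x + 5). Shared: x=8 y=1 z=3. PCs: A@0 B@0 C@1
Step 2: thread B executes B1 (x = 4). Shared: x=4 y=1 z=3. PCs: A@0 B@1 C@1
Step 3: thread B executes B2 (x = 0). Shared: x=0 y=1 z=3. PCs: A@0 B@2 C@1
Step 4: thread A executes A1 (x = x * -1). Shared: x=0 y=1 z=3. PCs: A@1 B@2 C@1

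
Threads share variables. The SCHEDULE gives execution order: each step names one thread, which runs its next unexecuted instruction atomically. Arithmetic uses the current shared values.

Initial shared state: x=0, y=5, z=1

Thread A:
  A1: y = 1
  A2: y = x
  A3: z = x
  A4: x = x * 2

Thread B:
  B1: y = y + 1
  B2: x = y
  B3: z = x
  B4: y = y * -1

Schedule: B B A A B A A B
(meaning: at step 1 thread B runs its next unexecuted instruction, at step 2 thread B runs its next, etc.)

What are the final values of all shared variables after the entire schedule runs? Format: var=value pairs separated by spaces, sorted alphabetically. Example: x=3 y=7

Answer: x=12 y=-6 z=6

Derivation:
Step 1: thread B executes B1 (y = y + 1). Shared: x=0 y=6 z=1. PCs: A@0 B@1
Step 2: thread B executes B2 (x = y). Shared: x=6 y=6 z=1. PCs: A@0 B@2
Step 3: thread A executes A1 (y = 1). Shared: x=6 y=1 z=1. PCs: A@1 B@2
Step 4: thread A executes A2 (y = x). Shared: x=6 y=6 z=1. PCs: A@2 B@2
Step 5: thread B executes B3 (z = x). Shared: x=6 y=6 z=6. PCs: A@2 B@3
Step 6: thread A executes A3 (z = x). Shared: x=6 y=6 z=6. PCs: A@3 B@3
Step 7: thread A executes A4 (x = x * 2). Shared: x=12 y=6 z=6. PCs: A@4 B@3
Step 8: thread B executes B4 (y = y * -1). Shared: x=12 y=-6 z=6. PCs: A@4 B@4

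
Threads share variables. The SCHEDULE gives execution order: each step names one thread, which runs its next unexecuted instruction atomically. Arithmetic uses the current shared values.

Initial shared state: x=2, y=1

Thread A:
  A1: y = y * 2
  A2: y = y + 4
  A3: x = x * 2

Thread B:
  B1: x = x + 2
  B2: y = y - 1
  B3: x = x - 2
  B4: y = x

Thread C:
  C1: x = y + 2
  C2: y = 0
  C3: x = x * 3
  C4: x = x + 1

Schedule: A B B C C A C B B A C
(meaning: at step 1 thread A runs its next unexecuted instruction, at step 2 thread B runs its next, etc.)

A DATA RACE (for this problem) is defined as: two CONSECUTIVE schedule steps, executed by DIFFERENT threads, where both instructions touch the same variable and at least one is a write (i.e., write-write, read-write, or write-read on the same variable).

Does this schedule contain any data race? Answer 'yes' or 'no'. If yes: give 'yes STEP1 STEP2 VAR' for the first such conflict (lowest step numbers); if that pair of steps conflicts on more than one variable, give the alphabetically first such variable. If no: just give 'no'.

Answer: yes 3 4 y

Derivation:
Steps 1,2: A(r=y,w=y) vs B(r=x,w=x). No conflict.
Steps 2,3: same thread (B). No race.
Steps 3,4: B(y = y - 1) vs C(x = y + 2). RACE on y (W-R).
Steps 4,5: same thread (C). No race.
Steps 5,6: C(y = 0) vs A(y = y + 4). RACE on y (W-W).
Steps 6,7: A(r=y,w=y) vs C(r=x,w=x). No conflict.
Steps 7,8: C(x = x * 3) vs B(x = x - 2). RACE on x (W-W).
Steps 8,9: same thread (B). No race.
Steps 9,10: B(y = x) vs A(x = x * 2). RACE on x (R-W).
Steps 10,11: A(x = x * 2) vs C(x = x + 1). RACE on x (W-W).
First conflict at steps 3,4.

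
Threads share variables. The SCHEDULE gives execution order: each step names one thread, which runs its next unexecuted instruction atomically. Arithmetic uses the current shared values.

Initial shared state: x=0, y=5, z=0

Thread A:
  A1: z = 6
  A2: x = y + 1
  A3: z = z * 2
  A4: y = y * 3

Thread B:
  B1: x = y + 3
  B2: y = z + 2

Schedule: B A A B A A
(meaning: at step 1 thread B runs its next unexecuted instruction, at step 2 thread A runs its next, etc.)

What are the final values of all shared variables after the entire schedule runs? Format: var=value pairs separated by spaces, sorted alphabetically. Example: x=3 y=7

Answer: x=6 y=24 z=12

Derivation:
Step 1: thread B executes B1 (x = y + 3). Shared: x=8 y=5 z=0. PCs: A@0 B@1
Step 2: thread A executes A1 (z = 6). Shared: x=8 y=5 z=6. PCs: A@1 B@1
Step 3: thread A executes A2 (x = y + 1). Shared: x=6 y=5 z=6. PCs: A@2 B@1
Step 4: thread B executes B2 (y = z + 2). Shared: x=6 y=8 z=6. PCs: A@2 B@2
Step 5: thread A executes A3 (z = z * 2). Shared: x=6 y=8 z=12. PCs: A@3 B@2
Step 6: thread A executes A4 (y = y * 3). Shared: x=6 y=24 z=12. PCs: A@4 B@2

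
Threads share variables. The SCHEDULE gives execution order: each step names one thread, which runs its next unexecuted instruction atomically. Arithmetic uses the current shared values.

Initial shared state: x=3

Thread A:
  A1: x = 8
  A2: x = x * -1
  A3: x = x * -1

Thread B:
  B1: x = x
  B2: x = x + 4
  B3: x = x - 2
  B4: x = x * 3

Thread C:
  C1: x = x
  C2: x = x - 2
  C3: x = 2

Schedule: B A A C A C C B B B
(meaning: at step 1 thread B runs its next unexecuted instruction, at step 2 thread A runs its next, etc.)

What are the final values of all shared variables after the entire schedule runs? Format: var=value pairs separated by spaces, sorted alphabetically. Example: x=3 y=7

Step 1: thread B executes B1 (x = x). Shared: x=3. PCs: A@0 B@1 C@0
Step 2: thread A executes A1 (x = 8). Shared: x=8. PCs: A@1 B@1 C@0
Step 3: thread A executes A2 (x = x * -1). Shared: x=-8. PCs: A@2 B@1 C@0
Step 4: thread C executes C1 (x = x). Shared: x=-8. PCs: A@2 B@1 C@1
Step 5: thread A executes A3 (x = x * -1). Shared: x=8. PCs: A@3 B@1 C@1
Step 6: thread C executes C2 (x = x - 2). Shared: x=6. PCs: A@3 B@1 C@2
Step 7: thread C executes C3 (x = 2). Shared: x=2. PCs: A@3 B@1 C@3
Step 8: thread B executes B2 (x = x + 4). Shared: x=6. PCs: A@3 B@2 C@3
Step 9: thread B executes B3 (x = x - 2). Shared: x=4. PCs: A@3 B@3 C@3
Step 10: thread B executes B4 (x = x * 3). Shared: x=12. PCs: A@3 B@4 C@3

Answer: x=12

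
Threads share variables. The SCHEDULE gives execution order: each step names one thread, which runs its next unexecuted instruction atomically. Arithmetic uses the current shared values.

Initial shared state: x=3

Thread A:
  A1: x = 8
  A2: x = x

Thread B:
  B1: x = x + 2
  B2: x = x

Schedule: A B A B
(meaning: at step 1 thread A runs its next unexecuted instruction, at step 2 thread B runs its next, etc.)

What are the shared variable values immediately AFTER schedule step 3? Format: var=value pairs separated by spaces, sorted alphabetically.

Step 1: thread A executes A1 (x = 8). Shared: x=8. PCs: A@1 B@0
Step 2: thread B executes B1 (x = x + 2). Shared: x=10. PCs: A@1 B@1
Step 3: thread A executes A2 (x = x). Shared: x=10. PCs: A@2 B@1

Answer: x=10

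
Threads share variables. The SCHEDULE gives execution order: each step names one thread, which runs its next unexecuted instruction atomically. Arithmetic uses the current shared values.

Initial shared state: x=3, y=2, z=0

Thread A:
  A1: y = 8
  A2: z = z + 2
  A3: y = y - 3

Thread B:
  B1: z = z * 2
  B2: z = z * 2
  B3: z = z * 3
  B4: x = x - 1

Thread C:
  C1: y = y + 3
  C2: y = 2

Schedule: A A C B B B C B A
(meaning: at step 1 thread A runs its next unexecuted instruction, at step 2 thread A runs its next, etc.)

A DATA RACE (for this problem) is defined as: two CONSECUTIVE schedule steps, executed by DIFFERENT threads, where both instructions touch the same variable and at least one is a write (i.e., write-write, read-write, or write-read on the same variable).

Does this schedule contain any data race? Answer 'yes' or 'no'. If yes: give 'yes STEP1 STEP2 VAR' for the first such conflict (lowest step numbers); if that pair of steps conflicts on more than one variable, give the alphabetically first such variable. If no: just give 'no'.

Answer: no

Derivation:
Steps 1,2: same thread (A). No race.
Steps 2,3: A(r=z,w=z) vs C(r=y,w=y). No conflict.
Steps 3,4: C(r=y,w=y) vs B(r=z,w=z). No conflict.
Steps 4,5: same thread (B). No race.
Steps 5,6: same thread (B). No race.
Steps 6,7: B(r=z,w=z) vs C(r=-,w=y). No conflict.
Steps 7,8: C(r=-,w=y) vs B(r=x,w=x). No conflict.
Steps 8,9: B(r=x,w=x) vs A(r=y,w=y). No conflict.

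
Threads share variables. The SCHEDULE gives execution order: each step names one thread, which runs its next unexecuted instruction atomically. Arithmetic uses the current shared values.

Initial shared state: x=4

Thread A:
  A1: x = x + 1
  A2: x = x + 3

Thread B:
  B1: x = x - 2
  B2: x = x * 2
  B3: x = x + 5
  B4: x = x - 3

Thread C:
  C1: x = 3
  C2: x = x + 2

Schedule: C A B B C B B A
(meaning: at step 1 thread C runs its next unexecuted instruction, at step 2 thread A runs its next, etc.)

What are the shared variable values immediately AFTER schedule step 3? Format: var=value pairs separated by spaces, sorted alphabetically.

Step 1: thread C executes C1 (x = 3). Shared: x=3. PCs: A@0 B@0 C@1
Step 2: thread A executes A1 (x = x + 1). Shared: x=4. PCs: A@1 B@0 C@1
Step 3: thread B executes B1 (x = x - 2). Shared: x=2. PCs: A@1 B@1 C@1

Answer: x=2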